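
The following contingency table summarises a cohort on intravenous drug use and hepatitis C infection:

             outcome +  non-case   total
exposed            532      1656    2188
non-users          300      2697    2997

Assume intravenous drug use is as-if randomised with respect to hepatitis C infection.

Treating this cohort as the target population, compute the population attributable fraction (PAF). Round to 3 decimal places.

p₁ = P(outcome | exposed) = 532/2188 = 0.24314
p₀ = P(outcome | unexposed) = 300/2997 = 0.1001
Exposure prevalence π = 2188/5185 = 0.42199; overall risk P(Y=1) = 0.16046.
Under exogeneity, PAF = [P(Y=1) − p₀]/P(Y=1).
PAF = (0.16046 − 0.1001) / 0.16046 ≈ 0.3762

PAF ≈ 0.376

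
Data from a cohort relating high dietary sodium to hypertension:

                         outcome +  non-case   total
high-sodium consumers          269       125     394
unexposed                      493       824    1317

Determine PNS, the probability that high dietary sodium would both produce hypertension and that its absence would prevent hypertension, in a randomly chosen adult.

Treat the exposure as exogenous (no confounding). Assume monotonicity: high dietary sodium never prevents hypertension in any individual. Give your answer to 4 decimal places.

p₁ = P(outcome | exposed) = 269/394 = 0.68274
p₀ = P(outcome | unexposed) = 493/1317 = 0.37434
Under exogeneity and monotonicity, PNS = p₁ − p₀.
PNS = 0.68274 − 0.37434 = 0.30841

PNS ≈ 0.3084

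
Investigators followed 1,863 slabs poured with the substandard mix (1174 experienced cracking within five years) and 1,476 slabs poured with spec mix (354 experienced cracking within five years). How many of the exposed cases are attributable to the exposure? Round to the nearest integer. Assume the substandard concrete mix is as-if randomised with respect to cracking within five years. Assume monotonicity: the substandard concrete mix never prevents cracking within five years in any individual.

p₁ = P(outcome | exposed) = 1174/1863 = 0.63017
p₀ = P(outcome | unexposed) = 354/1476 = 0.23984
PN = (p₁ − p₀)/p₁ = (0.63017 − 0.23984) / 0.63017 ≈ 0.61941.
Attributable cases ≈ PN × (exposed cases) = 0.61941 × 1174 ≈ 727.18.

about 727 cases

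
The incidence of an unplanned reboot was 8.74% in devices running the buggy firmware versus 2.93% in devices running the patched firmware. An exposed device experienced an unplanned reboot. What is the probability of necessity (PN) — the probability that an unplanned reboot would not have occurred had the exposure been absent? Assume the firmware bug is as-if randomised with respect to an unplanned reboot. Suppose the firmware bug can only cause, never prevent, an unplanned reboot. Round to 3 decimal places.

PN ≈ 0.665

p₁ = 0.0874, p₀ = 0.0293.
Under exogeneity and monotonicity, PN = (p₁ − p₀) / p₁.
PN = (0.0874 − 0.0293) / 0.0874 = 0.0581 / 0.0874 ≈ 0.6648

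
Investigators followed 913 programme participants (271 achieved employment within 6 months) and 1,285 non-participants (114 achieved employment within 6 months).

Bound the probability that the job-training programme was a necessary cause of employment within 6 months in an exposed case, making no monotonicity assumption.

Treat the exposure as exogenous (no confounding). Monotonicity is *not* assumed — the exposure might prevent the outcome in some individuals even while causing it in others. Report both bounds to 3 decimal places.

0.701 ≤ PN ≤ 1.000

p₁ = P(outcome | exposed) = 271/913 = 0.29682
p₀ = P(outcome | unexposed) = 114/1285 = 0.088716
Under exogeneity alone the bounds on PN are max{0,(p₁−p₀)/p₁} ≤ PN ≤ min{1,(1−p₀)/p₁}.
  lower = (p₁ − p₀)/p₁ = 0.20811 / 0.29682 ≈ 0.7011
  upper = min{1, (1 − p₀)/p₁} = 0.91128 / 0.29682 ≈ 3.0701 → capped at 1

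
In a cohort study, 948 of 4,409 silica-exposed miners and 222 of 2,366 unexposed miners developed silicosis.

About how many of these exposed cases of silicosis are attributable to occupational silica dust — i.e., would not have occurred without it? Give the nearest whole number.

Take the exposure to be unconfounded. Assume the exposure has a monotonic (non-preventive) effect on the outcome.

p₁ = P(outcome | exposed) = 948/4409 = 0.21501
p₀ = P(outcome | unexposed) = 222/2366 = 0.093829
PN = (p₁ − p₀)/p₁ = (0.21501 − 0.093829) / 0.21501 ≈ 0.56361.
Attributable cases ≈ PN × (exposed cases) = 0.56361 × 948 ≈ 534.31.

about 534 cases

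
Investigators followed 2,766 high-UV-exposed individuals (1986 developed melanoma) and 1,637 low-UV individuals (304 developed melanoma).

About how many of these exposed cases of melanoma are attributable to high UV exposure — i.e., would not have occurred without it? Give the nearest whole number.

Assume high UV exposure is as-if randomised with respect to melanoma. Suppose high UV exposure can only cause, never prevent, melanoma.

about 1472 cases

p₁ = P(outcome | exposed) = 1986/2766 = 0.718
p₀ = P(outcome | unexposed) = 304/1637 = 0.18571
PN = (p₁ − p₀)/p₁ = (0.718 − 0.18571) / 0.718 ≈ 0.74136.
Attributable cases ≈ PN × (exposed cases) = 0.74136 × 1986 ≈ 1472.34.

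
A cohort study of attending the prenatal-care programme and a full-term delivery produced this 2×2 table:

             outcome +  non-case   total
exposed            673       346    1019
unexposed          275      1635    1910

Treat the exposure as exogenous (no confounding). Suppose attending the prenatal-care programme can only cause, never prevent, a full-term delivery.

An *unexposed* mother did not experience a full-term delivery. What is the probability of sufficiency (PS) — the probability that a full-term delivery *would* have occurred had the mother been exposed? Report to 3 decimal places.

p₁ = P(outcome | exposed) = 673/1019 = 0.66045
p₀ = P(outcome | unexposed) = 275/1910 = 0.14398
Under exogeneity and monotonicity, PS = (p₁ − p₀)/(1 − p₀).
PS = (0.66045 − 0.14398) / 0.85602 ≈ 0.6033

PS ≈ 0.603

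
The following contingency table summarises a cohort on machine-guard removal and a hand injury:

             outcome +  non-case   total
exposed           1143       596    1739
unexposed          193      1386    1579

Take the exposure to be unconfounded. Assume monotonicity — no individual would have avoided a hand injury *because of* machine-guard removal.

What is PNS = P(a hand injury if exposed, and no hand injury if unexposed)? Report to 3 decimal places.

p₁ = P(outcome | exposed) = 1143/1739 = 0.65727
p₀ = P(outcome | unexposed) = 193/1579 = 0.12223
Under exogeneity and monotonicity, PNS = p₁ − p₀.
PNS = 0.65727 − 0.12223 = 0.53505

PNS ≈ 0.535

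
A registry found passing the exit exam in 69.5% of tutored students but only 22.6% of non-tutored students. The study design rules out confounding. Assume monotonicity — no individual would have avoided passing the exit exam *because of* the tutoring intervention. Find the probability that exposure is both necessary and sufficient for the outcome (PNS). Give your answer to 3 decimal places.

p₁ = 0.695, p₀ = 0.226.
Under exogeneity and monotonicity, PNS = p₁ − p₀.
PNS = 0.695 − 0.226 = 0.469

PNS ≈ 0.469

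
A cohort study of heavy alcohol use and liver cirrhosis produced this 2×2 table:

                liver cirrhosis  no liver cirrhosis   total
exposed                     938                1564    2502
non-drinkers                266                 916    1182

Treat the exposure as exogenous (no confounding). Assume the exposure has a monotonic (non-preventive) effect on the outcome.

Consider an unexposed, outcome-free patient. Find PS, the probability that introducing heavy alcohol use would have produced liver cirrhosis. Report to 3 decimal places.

PS ≈ 0.193

p₁ = P(outcome | exposed) = 938/2502 = 0.3749
p₀ = P(outcome | unexposed) = 266/1182 = 0.22504
Under exogeneity and monotonicity, PS = (p₁ − p₀) / (1 − p₀).
PS = (0.3749 − 0.22504) / (1 − 0.22504) = 0.14986 / 0.77496 ≈ 0.1934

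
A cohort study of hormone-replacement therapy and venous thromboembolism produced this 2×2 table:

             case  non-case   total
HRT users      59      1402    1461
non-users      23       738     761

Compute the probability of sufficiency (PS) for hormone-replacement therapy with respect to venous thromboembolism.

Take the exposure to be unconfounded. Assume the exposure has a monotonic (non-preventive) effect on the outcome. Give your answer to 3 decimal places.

p₁ = P(outcome | exposed) = 59/1461 = 0.040383
p₀ = P(outcome | unexposed) = 23/761 = 0.030223
Under exogeneity and monotonicity, PS = (p₁ − p₀)/(1 − p₀).
PS = (0.040383 − 0.030223) / 0.96978 ≈ 0.0105

PS ≈ 0.010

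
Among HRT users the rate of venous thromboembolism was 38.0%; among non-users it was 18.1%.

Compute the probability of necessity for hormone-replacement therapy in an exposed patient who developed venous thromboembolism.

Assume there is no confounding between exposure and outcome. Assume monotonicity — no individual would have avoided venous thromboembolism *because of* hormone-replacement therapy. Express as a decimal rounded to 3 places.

PN ≈ 0.524

p₁ = 0.38, p₀ = 0.181.
Under exogeneity and monotonicity, PN = (p₁ − p₀) / p₁.
PN = (0.38 − 0.181) / 0.38 = 0.199 / 0.38 ≈ 0.5237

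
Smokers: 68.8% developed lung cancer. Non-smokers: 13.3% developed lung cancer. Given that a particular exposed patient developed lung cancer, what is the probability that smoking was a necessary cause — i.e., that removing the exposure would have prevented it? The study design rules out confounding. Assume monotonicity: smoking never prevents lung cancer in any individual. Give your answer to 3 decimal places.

p₁ = 0.688, p₀ = 0.133.
Under exogeneity and monotonicity, PN = (p₁ − p₀) / p₁.
PN = (0.688 − 0.133) / 0.688 = 0.555 / 0.688 ≈ 0.8067

PN ≈ 0.807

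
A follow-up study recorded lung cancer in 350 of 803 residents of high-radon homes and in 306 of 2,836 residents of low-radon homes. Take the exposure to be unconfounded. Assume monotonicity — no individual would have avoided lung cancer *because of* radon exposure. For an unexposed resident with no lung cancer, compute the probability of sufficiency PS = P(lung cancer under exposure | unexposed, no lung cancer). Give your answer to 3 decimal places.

p₁ = P(outcome | exposed) = 350/803 = 0.43587
p₀ = P(outcome | unexposed) = 306/2836 = 0.1079
Under exogeneity and monotonicity, PS = (p₁ − p₀) / (1 − p₀).
PS = (0.43587 − 0.1079) / (1 − 0.1079) = 0.32797 / 0.8921 ≈ 0.3676

PS ≈ 0.368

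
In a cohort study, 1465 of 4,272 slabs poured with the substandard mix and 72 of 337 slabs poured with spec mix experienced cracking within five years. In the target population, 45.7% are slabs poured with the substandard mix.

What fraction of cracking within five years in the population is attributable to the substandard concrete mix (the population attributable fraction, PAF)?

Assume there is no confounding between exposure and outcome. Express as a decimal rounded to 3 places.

PAF ≈ 0.217

p₁ = P(outcome | exposed) = 1465/4272 = 0.34293
p₀ = P(outcome | unexposed) = 72/337 = 0.21365
Overall risk P(Y=1) = π·p₁ + (1−π)·p₀ = 0.457×0.34293 + 0.543×0.21365 = 0.27273.
Under exogeneity, PAF = [P(Y=1) − p₀] / P(Y=1).
PAF = (0.27273 − 0.21365) / 0.27273 ≈ 0.2166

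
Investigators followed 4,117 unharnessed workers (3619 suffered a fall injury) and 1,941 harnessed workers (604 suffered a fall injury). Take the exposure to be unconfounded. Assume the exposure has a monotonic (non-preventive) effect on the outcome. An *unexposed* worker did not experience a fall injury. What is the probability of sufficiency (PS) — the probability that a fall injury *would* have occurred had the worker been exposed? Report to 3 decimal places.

p₁ = P(outcome | exposed) = 3619/4117 = 0.87904
p₀ = P(outcome | unexposed) = 604/1941 = 0.31118
Under exogeneity and monotonicity, PS = (p₁ − p₀) / (1 − p₀).
PS = (0.87904 − 0.31118) / (1 − 0.31118) = 0.56786 / 0.68882 ≈ 0.8244

PS ≈ 0.824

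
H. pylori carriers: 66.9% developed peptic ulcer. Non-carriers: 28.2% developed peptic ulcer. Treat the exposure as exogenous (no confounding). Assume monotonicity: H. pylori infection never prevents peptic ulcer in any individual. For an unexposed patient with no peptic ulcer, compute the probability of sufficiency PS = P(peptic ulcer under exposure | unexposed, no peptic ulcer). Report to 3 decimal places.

p₁ = 0.669, p₀ = 0.282.
Under exogeneity and monotonicity, PS = (p₁ − p₀) / (1 − p₀).
PS = (0.669 − 0.282) / (1 − 0.282) = 0.387 / 0.718 ≈ 0.5390

PS ≈ 0.539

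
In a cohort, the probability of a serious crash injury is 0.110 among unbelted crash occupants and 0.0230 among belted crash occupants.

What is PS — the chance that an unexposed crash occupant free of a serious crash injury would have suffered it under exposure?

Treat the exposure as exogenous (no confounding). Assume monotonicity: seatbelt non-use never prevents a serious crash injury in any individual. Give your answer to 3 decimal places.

Let p₁ = 0.11, p₀ = 0.023.
Under exogeneity and monotonicity, PS = (p₁ − p₀) / (1 − p₀).
PS = (0.11 − 0.023) / (1 − 0.023) = 0.087 / 0.977 ≈ 0.0890

PS ≈ 0.089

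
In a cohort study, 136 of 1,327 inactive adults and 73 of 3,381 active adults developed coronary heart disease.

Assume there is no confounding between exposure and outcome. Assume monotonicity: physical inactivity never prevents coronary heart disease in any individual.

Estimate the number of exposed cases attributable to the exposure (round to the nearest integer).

about 107 cases

p₁ = P(outcome | exposed) = 136/1327 = 0.10249
p₀ = P(outcome | unexposed) = 73/3381 = 0.021591
PN = (p₁ − p₀)/p₁ = (0.10249 − 0.021591) / 0.10249 ≈ 0.78933.
Attributable cases ≈ PN × (exposed cases) = 0.78933 × 136 ≈ 107.35.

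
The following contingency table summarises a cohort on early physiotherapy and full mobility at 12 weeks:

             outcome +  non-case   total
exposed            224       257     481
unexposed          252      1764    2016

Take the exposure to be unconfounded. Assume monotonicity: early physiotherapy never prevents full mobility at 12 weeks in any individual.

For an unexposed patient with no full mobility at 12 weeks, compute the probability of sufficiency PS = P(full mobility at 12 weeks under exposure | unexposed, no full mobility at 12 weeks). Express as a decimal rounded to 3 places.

PS ≈ 0.389

p₁ = P(outcome | exposed) = 224/481 = 0.4657
p₀ = P(outcome | unexposed) = 252/2016 = 0.125
Under exogeneity and monotonicity, PS = (p₁ − p₀) / (1 − p₀).
PS = (0.4657 − 0.125) / (1 − 0.125) = 0.3407 / 0.875 ≈ 0.3894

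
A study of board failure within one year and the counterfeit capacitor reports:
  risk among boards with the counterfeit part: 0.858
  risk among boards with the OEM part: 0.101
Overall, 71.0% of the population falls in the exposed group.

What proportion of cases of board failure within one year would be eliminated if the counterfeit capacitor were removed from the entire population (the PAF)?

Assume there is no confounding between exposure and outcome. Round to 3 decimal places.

PAF ≈ 0.842

Let p₁ = 0.858, p₀ = 0.101.
Overall risk P(Y=1) = π·p₁ + (1−π)·p₀ = 0.71×0.858 + 0.29×0.101 = 0.63847.
Under exogeneity, PAF = [P(Y=1) − p₀] / P(Y=1).
PAF = (0.63847 − 0.101) / 0.63847 ≈ 0.8418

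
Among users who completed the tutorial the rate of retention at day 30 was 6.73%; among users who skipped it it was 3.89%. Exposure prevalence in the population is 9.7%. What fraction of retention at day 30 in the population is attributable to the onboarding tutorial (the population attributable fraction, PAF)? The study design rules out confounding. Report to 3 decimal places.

PAF ≈ 0.066

p₁ = 0.0673, p₀ = 0.0389.
Overall risk P(Y=1) = π·p₁ + (1−π)·p₀ = 0.097×0.0673 + 0.903×0.0389 = 0.041655.
Under exogeneity, PAF = [P(Y=1) − p₀] / P(Y=1).
PAF = (0.041655 − 0.0389) / 0.041655 ≈ 0.0661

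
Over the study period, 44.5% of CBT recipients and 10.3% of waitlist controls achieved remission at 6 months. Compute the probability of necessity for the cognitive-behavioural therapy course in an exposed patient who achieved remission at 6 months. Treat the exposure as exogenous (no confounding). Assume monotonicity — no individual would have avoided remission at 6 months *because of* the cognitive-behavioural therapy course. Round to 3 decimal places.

p₁ = 0.445, p₀ = 0.103.
Under exogeneity and monotonicity, PN = (p₁ − p₀) / p₁.
PN = (0.445 − 0.103) / 0.445 = 0.342 / 0.445 ≈ 0.7685

PN ≈ 0.769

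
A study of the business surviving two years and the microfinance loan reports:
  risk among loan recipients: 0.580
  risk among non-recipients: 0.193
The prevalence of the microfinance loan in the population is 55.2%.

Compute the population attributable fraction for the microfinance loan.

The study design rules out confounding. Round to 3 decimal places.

Let p₁ = 0.58, p₀ = 0.193.
Overall risk P(Y=1) = π·p₁ + (1−π)·p₀ = 0.552×0.58 + 0.448×0.193 = 0.40662.
Under exogeneity, PAF = [P(Y=1) − p₀] / P(Y=1).
PAF = (0.40662 − 0.193) / 0.40662 ≈ 0.5254

PAF ≈ 0.525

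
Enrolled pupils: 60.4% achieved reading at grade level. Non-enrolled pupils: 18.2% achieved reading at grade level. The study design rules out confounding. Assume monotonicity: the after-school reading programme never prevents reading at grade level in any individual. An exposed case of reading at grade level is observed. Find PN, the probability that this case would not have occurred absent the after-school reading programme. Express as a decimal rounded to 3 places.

PN ≈ 0.699

p₁ = 0.604, p₀ = 0.182.
Under exogeneity and monotonicity, PN = (p₁ − p₀) / p₁.
PN = (0.604 − 0.182) / 0.604 = 0.422 / 0.604 ≈ 0.6987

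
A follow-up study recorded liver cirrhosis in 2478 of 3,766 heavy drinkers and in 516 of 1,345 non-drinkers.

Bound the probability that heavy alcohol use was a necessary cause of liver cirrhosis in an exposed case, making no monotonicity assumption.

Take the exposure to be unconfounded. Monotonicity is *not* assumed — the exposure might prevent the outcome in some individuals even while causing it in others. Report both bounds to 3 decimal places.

p₁ = P(outcome | exposed) = 2478/3766 = 0.65799
p₀ = P(outcome | unexposed) = 516/1345 = 0.38364
Under exogeneity alone the bounds on PN are max{0,(p₁−p₀)/p₁} ≤ PN ≤ min{1,(1−p₀)/p₁}.
  lower = (p₁ − p₀)/p₁ = 0.27435 / 0.65799 ≈ 0.4169
  upper = min{1, (1 − p₀)/p₁} = 0.61636 / 0.65799 ≈ 0.9367

0.417 ≤ PN ≤ 0.937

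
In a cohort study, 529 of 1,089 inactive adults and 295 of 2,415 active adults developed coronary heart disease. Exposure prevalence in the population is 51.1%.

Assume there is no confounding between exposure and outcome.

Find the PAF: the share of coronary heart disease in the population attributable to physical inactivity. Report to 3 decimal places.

PAF ≈ 0.603

p₁ = P(outcome | exposed) = 529/1089 = 0.48577
p₀ = P(outcome | unexposed) = 295/2415 = 0.12215
Overall risk P(Y=1) = π·p₁ + (1−π)·p₀ = 0.511×0.48577 + 0.489×0.12215 = 0.30796.
Under exogeneity, PAF = [P(Y=1) − p₀] / P(Y=1).
PAF = (0.30796 − 0.12215) / 0.30796 ≈ 0.6033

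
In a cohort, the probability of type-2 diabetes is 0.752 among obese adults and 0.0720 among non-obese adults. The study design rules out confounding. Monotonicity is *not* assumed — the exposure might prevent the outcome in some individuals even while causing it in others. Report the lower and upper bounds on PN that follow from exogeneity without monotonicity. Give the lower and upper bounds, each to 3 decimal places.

0.904 ≤ PN ≤ 1.000

Let p₁ = 0.752, p₀ = 0.072.
Under exogeneity alone the bounds on PN are max{0,(p₁−p₀)/p₁} ≤ PN ≤ min{1,(1−p₀)/p₁}.
  lower = (p₁ − p₀)/p₁ = 0.68 / 0.752 ≈ 0.9043
  upper = min{1, (1 − p₀)/p₁} = 0.928 / 0.752 ≈ 1.2340 → capped at 1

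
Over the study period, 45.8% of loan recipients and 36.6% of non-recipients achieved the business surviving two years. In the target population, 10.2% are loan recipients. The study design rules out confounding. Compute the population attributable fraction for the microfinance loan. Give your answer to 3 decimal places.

PAF ≈ 0.025

p₁ = 0.458, p₀ = 0.366.
Overall risk P(Y=1) = π·p₁ + (1−π)·p₀ = 0.102×0.458 + 0.898×0.366 = 0.37538.
Under exogeneity, PAF = [P(Y=1) − p₀] / P(Y=1).
PAF = (0.37538 − 0.366) / 0.37538 ≈ 0.0250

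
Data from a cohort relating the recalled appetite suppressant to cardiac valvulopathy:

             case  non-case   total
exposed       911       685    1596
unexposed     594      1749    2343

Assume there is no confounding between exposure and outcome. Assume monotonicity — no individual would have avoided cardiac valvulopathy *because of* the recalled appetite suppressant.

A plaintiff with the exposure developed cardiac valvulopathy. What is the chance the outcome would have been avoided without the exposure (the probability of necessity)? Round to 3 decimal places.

p₁ = P(outcome | exposed) = 911/1596 = 0.5708
p₀ = P(outcome | unexposed) = 594/2343 = 0.25352
Under exogeneity and monotonicity, PN = (p₁ − p₀)/p₁.
PN = (0.5708 − 0.25352) / 0.5708 ≈ 0.5559

PN ≈ 0.556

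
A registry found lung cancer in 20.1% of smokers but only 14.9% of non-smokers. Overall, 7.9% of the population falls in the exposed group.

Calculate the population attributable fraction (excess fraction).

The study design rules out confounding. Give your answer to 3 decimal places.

p₁ = 0.201, p₀ = 0.149.
Overall risk P(Y=1) = π·p₁ + (1−π)·p₀ = 0.079×0.201 + 0.921×0.149 = 0.15311.
Under exogeneity, PAF = [P(Y=1) − p₀] / P(Y=1).
PAF = (0.15311 − 0.149) / 0.15311 ≈ 0.0268

PAF ≈ 0.027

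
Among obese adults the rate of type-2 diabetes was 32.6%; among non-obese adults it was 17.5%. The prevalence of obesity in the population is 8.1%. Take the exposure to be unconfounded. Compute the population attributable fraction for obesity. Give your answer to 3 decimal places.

PAF ≈ 0.065

p₁ = 0.326, p₀ = 0.175.
Overall risk P(Y=1) = π·p₁ + (1−π)·p₀ = 0.081×0.326 + 0.919×0.175 = 0.18723.
Under exogeneity, PAF = [P(Y=1) − p₀] / P(Y=1).
PAF = (0.18723 − 0.175) / 0.18723 ≈ 0.0653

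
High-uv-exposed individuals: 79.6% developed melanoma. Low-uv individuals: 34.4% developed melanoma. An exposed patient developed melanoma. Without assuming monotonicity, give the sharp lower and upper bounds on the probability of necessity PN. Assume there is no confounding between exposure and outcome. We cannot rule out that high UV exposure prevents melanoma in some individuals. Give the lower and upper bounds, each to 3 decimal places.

0.568 ≤ PN ≤ 0.824

p₁ = 0.796, p₀ = 0.344.
Under exogeneity alone the bounds on PN are max{0,(p₁−p₀)/p₁} ≤ PN ≤ min{1,(1−p₀)/p₁}.
  lower = (p₁ − p₀)/p₁ = 0.452 / 0.796 ≈ 0.5678
  upper = min{1, (1 − p₀)/p₁} = 0.656 / 0.796 ≈ 0.8241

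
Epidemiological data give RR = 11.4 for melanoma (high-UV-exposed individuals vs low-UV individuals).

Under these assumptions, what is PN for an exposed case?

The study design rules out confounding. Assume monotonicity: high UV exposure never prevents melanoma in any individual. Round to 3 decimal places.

PN ≈ 0.912

Under exogeneity and monotonicity, PN = (RR − 1) / RR = 1 − 1/RR.
PN = (11.4 − 1) / 11.4 = 10.4 / 11.4 ≈ 0.9123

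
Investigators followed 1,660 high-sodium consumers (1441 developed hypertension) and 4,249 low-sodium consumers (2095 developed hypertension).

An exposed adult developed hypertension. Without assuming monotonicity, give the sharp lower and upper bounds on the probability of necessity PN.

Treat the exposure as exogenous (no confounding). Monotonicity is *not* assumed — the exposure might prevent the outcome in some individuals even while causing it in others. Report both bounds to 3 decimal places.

p₁ = P(outcome | exposed) = 1441/1660 = 0.86807
p₀ = P(outcome | unexposed) = 2095/4249 = 0.49306
Under exogeneity alone the bounds on PN are max{0,(p₁−p₀)/p₁} ≤ PN ≤ min{1,(1−p₀)/p₁}.
  lower = (p₁ − p₀)/p₁ = 0.37502 / 0.86807 ≈ 0.4320
  upper = min{1, (1 − p₀)/p₁} = 0.50694 / 0.86807 ≈ 0.5840

0.432 ≤ PN ≤ 0.584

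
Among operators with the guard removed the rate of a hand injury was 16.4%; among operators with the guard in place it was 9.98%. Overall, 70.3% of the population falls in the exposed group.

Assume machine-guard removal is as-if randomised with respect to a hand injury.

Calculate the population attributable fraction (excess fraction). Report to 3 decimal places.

p₁ = 0.164, p₀ = 0.0998.
Overall risk P(Y=1) = π·p₁ + (1−π)·p₀ = 0.703×0.164 + 0.297×0.0998 = 0.14493.
Under exogeneity, PAF = [P(Y=1) − p₀] / P(Y=1).
PAF = (0.14493 − 0.0998) / 0.14493 ≈ 0.3114

PAF ≈ 0.311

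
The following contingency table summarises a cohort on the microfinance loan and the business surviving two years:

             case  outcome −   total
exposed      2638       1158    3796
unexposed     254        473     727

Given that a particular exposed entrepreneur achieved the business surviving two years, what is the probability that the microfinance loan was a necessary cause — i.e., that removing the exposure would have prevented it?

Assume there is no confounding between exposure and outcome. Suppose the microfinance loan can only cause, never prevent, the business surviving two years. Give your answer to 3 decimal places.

PN ≈ 0.497

p₁ = P(outcome | exposed) = 2638/3796 = 0.69494
p₀ = P(outcome | unexposed) = 254/727 = 0.34938
Under exogeneity and monotonicity, PN = (p₁ − p₀)/p₁.
PN = (0.69494 − 0.34938) / 0.69494 ≈ 0.4973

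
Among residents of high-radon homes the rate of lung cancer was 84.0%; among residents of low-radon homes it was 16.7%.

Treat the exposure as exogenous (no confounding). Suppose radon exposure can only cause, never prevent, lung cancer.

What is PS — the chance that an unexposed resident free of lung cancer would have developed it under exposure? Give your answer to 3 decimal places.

p₁ = 0.84, p₀ = 0.167.
Under exogeneity and monotonicity, PS = (p₁ − p₀) / (1 − p₀).
PS = (0.84 − 0.167) / (1 − 0.167) = 0.673 / 0.833 ≈ 0.8079

PS ≈ 0.808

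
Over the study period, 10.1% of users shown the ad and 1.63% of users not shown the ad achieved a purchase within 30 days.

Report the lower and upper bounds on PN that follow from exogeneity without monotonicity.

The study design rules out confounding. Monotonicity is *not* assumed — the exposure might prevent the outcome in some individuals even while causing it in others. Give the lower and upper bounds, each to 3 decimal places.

0.839 ≤ PN ≤ 1.000

p₁ = 0.101, p₀ = 0.0163.
Under exogeneity alone the bounds on PN are max{0,(p₁−p₀)/p₁} ≤ PN ≤ min{1,(1−p₀)/p₁}.
  lower = (p₁ − p₀)/p₁ = 0.0847 / 0.101 ≈ 0.8386
  upper = min{1, (1 − p₀)/p₁} = 0.9837 / 0.101 ≈ 9.7396 → capped at 1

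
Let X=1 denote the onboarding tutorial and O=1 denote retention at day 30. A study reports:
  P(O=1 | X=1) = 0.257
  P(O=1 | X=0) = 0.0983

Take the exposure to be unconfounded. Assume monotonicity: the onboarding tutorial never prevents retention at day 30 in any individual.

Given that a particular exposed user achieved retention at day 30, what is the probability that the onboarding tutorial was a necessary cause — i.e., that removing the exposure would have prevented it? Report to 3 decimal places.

PN ≈ 0.618

Let p₁ = 0.257, p₀ = 0.0983.
Under exogeneity and monotonicity, PN = (p₁ − p₀) / p₁.
PN = (0.257 − 0.0983) / 0.257 = 0.1587 / 0.257 ≈ 0.6175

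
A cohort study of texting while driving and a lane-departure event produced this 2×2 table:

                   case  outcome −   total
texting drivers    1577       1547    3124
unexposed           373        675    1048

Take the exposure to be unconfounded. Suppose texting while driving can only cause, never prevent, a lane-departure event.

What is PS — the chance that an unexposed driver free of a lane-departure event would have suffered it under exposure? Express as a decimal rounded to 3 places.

PS ≈ 0.231

p₁ = P(outcome | exposed) = 1577/3124 = 0.5048
p₀ = P(outcome | unexposed) = 373/1048 = 0.35592
Under exogeneity and monotonicity, PS = (p₁ − p₀)/(1 − p₀).
PS = (0.5048 − 0.35592) / 0.64408 ≈ 0.2312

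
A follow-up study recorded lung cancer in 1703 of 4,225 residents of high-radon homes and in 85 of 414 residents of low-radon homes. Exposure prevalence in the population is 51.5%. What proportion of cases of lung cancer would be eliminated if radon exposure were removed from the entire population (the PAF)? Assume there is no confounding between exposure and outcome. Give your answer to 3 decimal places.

PAF ≈ 0.332

p₁ = P(outcome | exposed) = 1703/4225 = 0.40308
p₀ = P(outcome | unexposed) = 85/414 = 0.20531
Overall risk P(Y=1) = π·p₁ + (1−π)·p₀ = 0.515×0.40308 + 0.485×0.20531 = 0.30716.
Under exogeneity, PAF = [P(Y=1) − p₀] / P(Y=1).
PAF = (0.30716 − 0.20531) / 0.30716 ≈ 0.3316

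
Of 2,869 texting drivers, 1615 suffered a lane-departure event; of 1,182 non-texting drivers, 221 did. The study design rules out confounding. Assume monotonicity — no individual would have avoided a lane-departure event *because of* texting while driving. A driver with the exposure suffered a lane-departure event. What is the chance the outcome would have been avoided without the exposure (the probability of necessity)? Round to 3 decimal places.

PN ≈ 0.668

p₁ = P(outcome | exposed) = 1615/2869 = 0.56291
p₀ = P(outcome | unexposed) = 221/1182 = 0.18697
Under exogeneity and monotonicity, PN = (p₁ − p₀) / p₁.
PN = (0.56291 − 0.18697) / 0.56291 = 0.37594 / 0.56291 ≈ 0.6679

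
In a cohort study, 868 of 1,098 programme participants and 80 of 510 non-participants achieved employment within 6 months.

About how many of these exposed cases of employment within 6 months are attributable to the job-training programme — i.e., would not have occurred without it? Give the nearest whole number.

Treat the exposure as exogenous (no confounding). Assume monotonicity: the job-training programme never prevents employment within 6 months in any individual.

about 696 cases

p₁ = P(outcome | exposed) = 868/1098 = 0.79053
p₀ = P(outcome | unexposed) = 80/510 = 0.15686
PN = (p₁ − p₀)/p₁ = (0.79053 − 0.15686) / 0.79053 ≈ 0.80157.
Attributable cases ≈ PN × (exposed cases) = 0.80157 × 868 ≈ 695.76.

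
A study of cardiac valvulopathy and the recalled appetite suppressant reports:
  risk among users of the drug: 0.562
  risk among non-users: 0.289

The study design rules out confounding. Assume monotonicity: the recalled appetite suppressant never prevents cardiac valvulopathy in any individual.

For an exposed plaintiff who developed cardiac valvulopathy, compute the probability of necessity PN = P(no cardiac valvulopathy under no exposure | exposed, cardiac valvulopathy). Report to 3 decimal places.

Let p₁ = 0.562, p₀ = 0.289.
Under exogeneity and monotonicity, PN = (p₁ − p₀) / p₁.
PN = (0.562 − 0.289) / 0.562 = 0.273 / 0.562 ≈ 0.4858

PN ≈ 0.486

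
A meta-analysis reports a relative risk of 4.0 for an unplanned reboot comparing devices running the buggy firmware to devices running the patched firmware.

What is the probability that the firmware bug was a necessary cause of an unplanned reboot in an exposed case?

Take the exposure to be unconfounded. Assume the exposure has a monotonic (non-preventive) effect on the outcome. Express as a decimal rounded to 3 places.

PN ≈ 0.750

Under exogeneity and monotonicity, PN = (RR − 1) / RR = 1 − 1/RR.
PN = (4.0 − 1) / 4.0 = 3 / 4.0 ≈ 0.7500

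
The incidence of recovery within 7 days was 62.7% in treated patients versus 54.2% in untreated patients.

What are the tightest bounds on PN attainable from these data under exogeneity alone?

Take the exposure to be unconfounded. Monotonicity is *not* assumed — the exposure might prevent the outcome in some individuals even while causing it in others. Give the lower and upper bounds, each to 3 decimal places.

p₁ = 0.627, p₀ = 0.542.
Under exogeneity alone the bounds on PN are max{0,(p₁−p₀)/p₁} ≤ PN ≤ min{1,(1−p₀)/p₁}.
  lower = (p₁ − p₀)/p₁ = 0.085 / 0.627 ≈ 0.1356
  upper = min{1, (1 − p₀)/p₁} = 0.458 / 0.627 ≈ 0.7305

0.136 ≤ PN ≤ 0.730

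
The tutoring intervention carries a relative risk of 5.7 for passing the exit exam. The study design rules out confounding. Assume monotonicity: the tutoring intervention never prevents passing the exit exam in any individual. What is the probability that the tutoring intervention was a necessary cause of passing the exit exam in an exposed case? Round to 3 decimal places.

Under exogeneity and monotonicity, PN = (RR − 1) / RR = 1 − 1/RR.
PN = (5.7 − 1) / 5.7 = 4.7 / 5.7 ≈ 0.8246

PN ≈ 0.825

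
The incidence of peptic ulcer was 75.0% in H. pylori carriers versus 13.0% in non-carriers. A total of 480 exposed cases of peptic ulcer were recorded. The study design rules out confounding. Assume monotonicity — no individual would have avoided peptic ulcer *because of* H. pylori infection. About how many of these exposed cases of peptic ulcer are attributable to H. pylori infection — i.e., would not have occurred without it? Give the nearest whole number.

p₁ = 0.75, p₀ = 0.13.
PN = (p₁ − p₀)/p₁ = (0.75 − 0.13) / 0.75 ≈ 0.82667.
Attributable cases ≈ PN × (exposed cases) = 0.82667 × 480 ≈ 396.80.

about 397 cases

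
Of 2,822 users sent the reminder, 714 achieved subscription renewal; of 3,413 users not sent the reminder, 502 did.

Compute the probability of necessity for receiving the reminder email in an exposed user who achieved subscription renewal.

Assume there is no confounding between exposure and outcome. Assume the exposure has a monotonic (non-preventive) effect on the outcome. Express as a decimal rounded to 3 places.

p₁ = P(outcome | exposed) = 714/2822 = 0.25301
p₀ = P(outcome | unexposed) = 502/3413 = 0.14708
Under exogeneity and monotonicity, PN = (p₁ − p₀) / p₁.
PN = (0.25301 − 0.14708) / 0.25301 = 0.10593 / 0.25301 ≈ 0.4187

PN ≈ 0.419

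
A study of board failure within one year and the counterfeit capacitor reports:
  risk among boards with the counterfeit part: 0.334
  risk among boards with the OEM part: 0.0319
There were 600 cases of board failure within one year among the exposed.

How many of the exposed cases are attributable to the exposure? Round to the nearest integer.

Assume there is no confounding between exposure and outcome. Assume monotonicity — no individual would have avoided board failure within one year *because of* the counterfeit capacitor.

Let p₁ = 0.334, p₀ = 0.0319.
PN = (p₁ − p₀)/p₁ = (0.334 − 0.0319) / 0.334 ≈ 0.90449.
Attributable cases ≈ PN × (exposed cases) = 0.90449 × 600 ≈ 542.69.

about 543 cases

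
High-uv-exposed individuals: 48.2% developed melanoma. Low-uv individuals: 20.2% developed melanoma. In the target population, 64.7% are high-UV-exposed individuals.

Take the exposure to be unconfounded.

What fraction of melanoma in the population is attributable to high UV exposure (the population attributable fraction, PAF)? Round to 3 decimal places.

p₁ = 0.482, p₀ = 0.202.
Overall risk P(Y=1) = π·p₁ + (1−π)·p₀ = 0.647×0.482 + 0.353×0.202 = 0.38316.
Under exogeneity, PAF = [P(Y=1) − p₀] / P(Y=1).
PAF = (0.38316 − 0.202) / 0.38316 ≈ 0.4728

PAF ≈ 0.473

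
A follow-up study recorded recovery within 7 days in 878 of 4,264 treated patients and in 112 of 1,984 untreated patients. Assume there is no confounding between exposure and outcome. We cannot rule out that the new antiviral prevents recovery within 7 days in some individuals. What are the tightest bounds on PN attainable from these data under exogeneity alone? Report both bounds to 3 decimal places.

p₁ = P(outcome | exposed) = 878/4264 = 0.20591
p₀ = P(outcome | unexposed) = 112/1984 = 0.056452
Under exogeneity alone the bounds on PN are max{0,(p₁−p₀)/p₁} ≤ PN ≤ min{1,(1−p₀)/p₁}.
  lower = (p₁ − p₀)/p₁ = 0.14946 / 0.20591 ≈ 0.7258
  upper = min{1, (1 − p₀)/p₁} = 0.94355 / 0.20591 ≈ 4.5823 → capped at 1

0.726 ≤ PN ≤ 1.000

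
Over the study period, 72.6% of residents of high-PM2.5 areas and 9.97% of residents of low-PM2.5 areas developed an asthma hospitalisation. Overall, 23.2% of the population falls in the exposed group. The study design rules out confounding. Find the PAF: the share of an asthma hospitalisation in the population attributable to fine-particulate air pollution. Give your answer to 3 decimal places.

p₁ = 0.726, p₀ = 0.0997.
Overall risk P(Y=1) = π·p₁ + (1−π)·p₀ = 0.232×0.726 + 0.768×0.0997 = 0.245.
Under exogeneity, PAF = [P(Y=1) − p₀] / P(Y=1).
PAF = (0.245 − 0.0997) / 0.245 ≈ 0.5931

PAF ≈ 0.593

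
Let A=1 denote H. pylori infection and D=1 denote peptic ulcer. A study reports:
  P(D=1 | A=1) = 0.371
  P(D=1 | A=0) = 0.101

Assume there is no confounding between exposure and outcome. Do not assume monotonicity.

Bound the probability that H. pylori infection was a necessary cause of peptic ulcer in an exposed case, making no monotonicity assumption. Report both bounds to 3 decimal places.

Let p₁ = 0.371, p₀ = 0.101.
Under exogeneity alone the bounds on PN are max{0,(p₁−p₀)/p₁} ≤ PN ≤ min{1,(1−p₀)/p₁}.
  lower = (p₁ − p₀)/p₁ = 0.27 / 0.371 ≈ 0.7278
  upper = min{1, (1 − p₀)/p₁} = 0.899 / 0.371 ≈ 2.4232 → capped at 1

0.728 ≤ PN ≤ 1.000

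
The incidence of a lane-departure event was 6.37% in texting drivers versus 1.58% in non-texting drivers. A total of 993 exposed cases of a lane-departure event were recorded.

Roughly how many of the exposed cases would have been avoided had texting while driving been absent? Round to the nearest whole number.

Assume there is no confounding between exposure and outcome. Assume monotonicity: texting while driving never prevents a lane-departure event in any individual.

p₁ = 0.0637, p₀ = 0.0158.
PN = (p₁ − p₀)/p₁ = (0.0637 − 0.0158) / 0.0637 ≈ 0.75196.
Attributable cases ≈ PN × (exposed cases) = 0.75196 × 993 ≈ 746.70.

about 747 cases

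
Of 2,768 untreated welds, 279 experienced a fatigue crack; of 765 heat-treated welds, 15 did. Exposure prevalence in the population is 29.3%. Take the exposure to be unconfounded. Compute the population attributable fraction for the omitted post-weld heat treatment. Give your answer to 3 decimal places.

PAF ≈ 0.548

p₁ = P(outcome | exposed) = 279/2768 = 0.10079
p₀ = P(outcome | unexposed) = 15/765 = 0.019608
Overall risk P(Y=1) = π·p₁ + (1−π)·p₀ = 0.293×0.10079 + 0.707×0.019608 = 0.043396.
Under exogeneity, PAF = [P(Y=1) − p₀] / P(Y=1).
PAF = (0.043396 − 0.019608) / 0.043396 ≈ 0.5482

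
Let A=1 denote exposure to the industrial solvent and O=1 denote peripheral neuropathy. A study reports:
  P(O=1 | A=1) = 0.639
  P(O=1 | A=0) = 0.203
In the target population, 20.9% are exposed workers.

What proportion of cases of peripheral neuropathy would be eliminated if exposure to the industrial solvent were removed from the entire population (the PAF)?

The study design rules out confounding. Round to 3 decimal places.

PAF ≈ 0.310

Let p₁ = 0.639, p₀ = 0.203.
Overall risk P(Y=1) = π·p₁ + (1−π)·p₀ = 0.209×0.639 + 0.791×0.203 = 0.29412.
Under exogeneity, PAF = [P(Y=1) − p₀] / P(Y=1).
PAF = (0.29412 − 0.203) / 0.29412 ≈ 0.3098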